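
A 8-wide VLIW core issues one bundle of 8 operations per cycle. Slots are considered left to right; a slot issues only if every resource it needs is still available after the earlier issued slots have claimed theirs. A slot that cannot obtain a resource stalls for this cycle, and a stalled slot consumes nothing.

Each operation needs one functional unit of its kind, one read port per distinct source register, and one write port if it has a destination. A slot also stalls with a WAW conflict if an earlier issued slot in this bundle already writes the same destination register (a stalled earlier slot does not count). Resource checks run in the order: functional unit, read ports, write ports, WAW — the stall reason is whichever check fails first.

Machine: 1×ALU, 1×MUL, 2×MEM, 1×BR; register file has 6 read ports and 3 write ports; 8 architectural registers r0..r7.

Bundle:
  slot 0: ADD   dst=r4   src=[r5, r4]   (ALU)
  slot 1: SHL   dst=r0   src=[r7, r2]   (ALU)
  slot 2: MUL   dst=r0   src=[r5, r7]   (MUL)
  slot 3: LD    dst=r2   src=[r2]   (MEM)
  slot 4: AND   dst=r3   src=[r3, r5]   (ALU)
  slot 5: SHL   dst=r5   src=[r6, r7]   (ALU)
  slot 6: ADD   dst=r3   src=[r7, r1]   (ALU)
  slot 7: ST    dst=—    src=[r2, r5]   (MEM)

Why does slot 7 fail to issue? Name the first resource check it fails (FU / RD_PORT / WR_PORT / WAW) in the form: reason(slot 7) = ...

reason(slot 7) = RD_PORT

[0] ALU needs rd=2 wr=1: ok; after: ALU=0 MUL=1 MEM=2 BR=1, R=4, W=2
[1] ALU needs rd=2 wr=1: FU; after: ALU=0 MUL=1 MEM=2 BR=1, R=4, W=2
[2] MUL needs rd=2 wr=1: ok; after: ALU=0 MUL=0 MEM=2 BR=1, R=2, W=1
[3] MEM needs rd=1 wr=1: ok; after: ALU=0 MUL=0 MEM=1 BR=1, R=1, W=0
[4] ALU needs rd=2 wr=1: FU; after: ALU=0 MUL=0 MEM=1 BR=1, R=1, W=0
[5] ALU needs rd=2 wr=1: FU; after: ALU=0 MUL=0 MEM=1 BR=1, R=1, W=0
[6] ALU needs rd=2 wr=1: FU; after: ALU=0 MUL=0 MEM=1 BR=1, R=1, W=0
[7] MEM needs rd=2 wr=0: RD_PORT; after: ALU=0 MUL=0 MEM=1 BR=1, R=1, W=0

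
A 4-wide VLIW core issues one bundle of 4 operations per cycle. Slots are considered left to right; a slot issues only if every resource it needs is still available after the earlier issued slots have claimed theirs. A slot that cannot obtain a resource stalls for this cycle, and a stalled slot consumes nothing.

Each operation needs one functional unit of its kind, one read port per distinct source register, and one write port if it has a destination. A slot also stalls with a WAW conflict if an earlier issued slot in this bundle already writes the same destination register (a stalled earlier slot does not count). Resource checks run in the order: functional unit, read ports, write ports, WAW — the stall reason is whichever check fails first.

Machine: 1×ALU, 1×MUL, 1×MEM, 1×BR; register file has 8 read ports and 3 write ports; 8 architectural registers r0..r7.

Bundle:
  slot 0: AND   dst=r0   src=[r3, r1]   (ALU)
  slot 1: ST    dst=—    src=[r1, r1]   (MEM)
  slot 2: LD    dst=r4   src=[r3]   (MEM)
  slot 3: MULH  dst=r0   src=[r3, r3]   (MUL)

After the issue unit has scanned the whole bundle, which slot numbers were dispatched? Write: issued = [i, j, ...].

slot 0 (ALU): ISSUE — free A0,Mu1,Ld1,B1 rp6 wp2
slot 1 (MEM): ISSUE — free A0,Mu1,Ld0,B1 rp5 wp2
slot 2 (MEM): stall FU — free A0,Mu1,Ld0,B1 rp5 wp2
slot 3 (MUL): stall WAW — free A0,Mu1,Ld0,B1 rp5 wp2

issued = [0, 1]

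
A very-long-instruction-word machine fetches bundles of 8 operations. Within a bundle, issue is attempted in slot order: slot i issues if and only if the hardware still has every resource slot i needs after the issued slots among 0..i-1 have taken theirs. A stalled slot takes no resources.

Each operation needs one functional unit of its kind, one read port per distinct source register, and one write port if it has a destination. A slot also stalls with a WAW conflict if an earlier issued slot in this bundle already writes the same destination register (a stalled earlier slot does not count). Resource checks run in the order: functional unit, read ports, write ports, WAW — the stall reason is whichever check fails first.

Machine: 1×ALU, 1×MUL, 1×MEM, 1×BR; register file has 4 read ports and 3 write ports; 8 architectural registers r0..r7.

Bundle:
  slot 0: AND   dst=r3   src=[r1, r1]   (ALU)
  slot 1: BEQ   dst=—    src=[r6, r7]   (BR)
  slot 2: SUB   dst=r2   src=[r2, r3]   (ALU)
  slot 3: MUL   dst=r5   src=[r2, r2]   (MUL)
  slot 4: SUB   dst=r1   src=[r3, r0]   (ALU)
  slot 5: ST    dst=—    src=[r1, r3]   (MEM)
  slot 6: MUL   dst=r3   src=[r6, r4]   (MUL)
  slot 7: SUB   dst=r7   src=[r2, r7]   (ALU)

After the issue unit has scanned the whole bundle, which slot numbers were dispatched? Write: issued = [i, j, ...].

  0. ALU→r3 ⇒ go  {0A/1Mu/1Ld/1B | 3r 2w}
  1. BR ⇒ go  {0A/1Mu/1Ld/0B | 1r 2w}
  2. ALU→r2 ⇒ no(FU)  {0A/1Mu/1Ld/0B | 1r 2w}
  3. MUL→r5 ⇒ go  {0A/0Mu/1Ld/0B | 0r 1w}
  4. ALU→r1 ⇒ no(FU)  {0A/0Mu/1Ld/0B | 0r 1w}
  5. MEM ⇒ no(RD_PORT)  {0A/0Mu/1Ld/0B | 0r 1w}
  6. MUL→r3 ⇒ no(FU)  {0A/0Mu/1Ld/0B | 0r 1w}
  7. ALU→r7 ⇒ no(FU)  {0A/0Mu/1Ld/0B | 0r 1w}

issued = [0, 1, 3]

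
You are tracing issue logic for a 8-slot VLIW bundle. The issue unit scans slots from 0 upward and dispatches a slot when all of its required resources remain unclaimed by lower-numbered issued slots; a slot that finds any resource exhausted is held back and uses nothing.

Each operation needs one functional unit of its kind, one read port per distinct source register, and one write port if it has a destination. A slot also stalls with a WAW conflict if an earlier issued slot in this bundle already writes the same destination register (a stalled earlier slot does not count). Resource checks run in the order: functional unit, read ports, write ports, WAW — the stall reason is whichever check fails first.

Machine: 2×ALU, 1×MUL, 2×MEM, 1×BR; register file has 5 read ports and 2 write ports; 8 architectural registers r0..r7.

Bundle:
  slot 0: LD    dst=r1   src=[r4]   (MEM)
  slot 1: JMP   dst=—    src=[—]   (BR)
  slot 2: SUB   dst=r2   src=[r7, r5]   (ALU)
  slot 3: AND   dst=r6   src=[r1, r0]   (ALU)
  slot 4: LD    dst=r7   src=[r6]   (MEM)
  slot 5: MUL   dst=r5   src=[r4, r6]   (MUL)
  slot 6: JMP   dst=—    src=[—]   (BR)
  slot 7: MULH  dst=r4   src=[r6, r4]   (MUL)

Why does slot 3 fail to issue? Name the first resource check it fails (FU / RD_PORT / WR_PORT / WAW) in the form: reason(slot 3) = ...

[0] MEM needs rd=1 wr=1: ok; after: ALU=2 MUL=1 MEM=1 BR=1, R=4, W=1
[1] BR needs rd=0 wr=0: ok; after: ALU=2 MUL=1 MEM=1 BR=0, R=4, W=1
[2] ALU needs rd=2 wr=1: ok; after: ALU=1 MUL=1 MEM=1 BR=0, R=2, W=0
[3] ALU needs rd=2 wr=1: WR_PORT; after: ALU=1 MUL=1 MEM=1 BR=0, R=2, W=0
[4] MEM needs rd=1 wr=1: WR_PORT; after: ALU=1 MUL=1 MEM=1 BR=0, R=2, W=0
[5] MUL needs rd=2 wr=1: WR_PORT; after: ALU=1 MUL=1 MEM=1 BR=0, R=2, W=0
[6] BR needs rd=0 wr=0: FU; after: ALU=1 MUL=1 MEM=1 BR=0, R=2, W=0
[7] MUL needs rd=2 wr=1: WR_PORT; after: ALU=1 MUL=1 MEM=1 BR=0, R=2, W=0

reason(slot 3) = WR_PORT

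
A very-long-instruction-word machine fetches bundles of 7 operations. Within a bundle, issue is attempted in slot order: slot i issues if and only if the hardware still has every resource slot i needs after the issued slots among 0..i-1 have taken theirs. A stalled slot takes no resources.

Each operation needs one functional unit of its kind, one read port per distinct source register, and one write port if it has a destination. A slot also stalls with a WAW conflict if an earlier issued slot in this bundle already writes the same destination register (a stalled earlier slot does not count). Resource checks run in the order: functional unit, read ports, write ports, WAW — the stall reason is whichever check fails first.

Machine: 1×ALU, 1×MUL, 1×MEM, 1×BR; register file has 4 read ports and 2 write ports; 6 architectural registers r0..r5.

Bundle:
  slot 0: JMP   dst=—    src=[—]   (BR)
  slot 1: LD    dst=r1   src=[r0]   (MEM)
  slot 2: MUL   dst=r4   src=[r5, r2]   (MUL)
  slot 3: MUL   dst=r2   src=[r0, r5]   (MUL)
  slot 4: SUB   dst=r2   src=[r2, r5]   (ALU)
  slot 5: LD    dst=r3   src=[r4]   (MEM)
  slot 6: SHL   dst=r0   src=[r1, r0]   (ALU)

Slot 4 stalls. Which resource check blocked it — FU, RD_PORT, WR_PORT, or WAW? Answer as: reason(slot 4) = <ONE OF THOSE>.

[0] BR needs rd=0 wr=0: ok; after: ALU=1 MUL=1 MEM=1 BR=0, R=4, W=2
[1] MEM needs rd=1 wr=1: ok; after: ALU=1 MUL=1 MEM=0 BR=0, R=3, W=1
[2] MUL needs rd=2 wr=1: ok; after: ALU=1 MUL=0 MEM=0 BR=0, R=1, W=0
[3] MUL needs rd=2 wr=1: FU; after: ALU=1 MUL=0 MEM=0 BR=0, R=1, W=0
[4] ALU needs rd=2 wr=1: RD_PORT; after: ALU=1 MUL=0 MEM=0 BR=0, R=1, W=0
[5] MEM needs rd=1 wr=1: FU; after: ALU=1 MUL=0 MEM=0 BR=0, R=1, W=0
[6] ALU needs rd=2 wr=1: RD_PORT; after: ALU=1 MUL=0 MEM=0 BR=0, R=1, W=0

reason(slot 4) = RD_PORT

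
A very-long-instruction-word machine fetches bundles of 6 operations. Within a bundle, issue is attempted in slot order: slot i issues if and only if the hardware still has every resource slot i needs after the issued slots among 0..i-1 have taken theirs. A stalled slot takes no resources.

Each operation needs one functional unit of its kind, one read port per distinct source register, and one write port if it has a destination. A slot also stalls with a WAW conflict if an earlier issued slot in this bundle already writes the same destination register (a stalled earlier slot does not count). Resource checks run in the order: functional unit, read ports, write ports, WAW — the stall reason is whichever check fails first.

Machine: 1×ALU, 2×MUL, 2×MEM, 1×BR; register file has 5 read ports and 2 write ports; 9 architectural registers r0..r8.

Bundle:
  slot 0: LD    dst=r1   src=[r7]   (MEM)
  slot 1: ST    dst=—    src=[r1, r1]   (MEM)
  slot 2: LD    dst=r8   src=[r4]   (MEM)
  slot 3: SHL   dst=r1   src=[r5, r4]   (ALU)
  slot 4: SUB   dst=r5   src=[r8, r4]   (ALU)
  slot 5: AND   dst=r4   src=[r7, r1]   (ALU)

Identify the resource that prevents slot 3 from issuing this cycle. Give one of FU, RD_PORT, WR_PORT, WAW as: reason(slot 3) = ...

[0] MEM needs rd=1 wr=1: ok; after: ALU=1 MUL=2 MEM=1 BR=1, R=4, W=1
[1] MEM needs rd=1 wr=0: ok; after: ALU=1 MUL=2 MEM=0 BR=1, R=3, W=1
[2] MEM needs rd=1 wr=1: FU; after: ALU=1 MUL=2 MEM=0 BR=1, R=3, W=1
[3] ALU needs rd=2 wr=1: WAW; after: ALU=1 MUL=2 MEM=0 BR=1, R=3, W=1
[4] ALU needs rd=2 wr=1: ok; after: ALU=0 MUL=2 MEM=0 BR=1, R=1, W=0
[5] ALU needs rd=2 wr=1: FU; after: ALU=0 MUL=2 MEM=0 BR=1, R=1, W=0

reason(slot 3) = WAW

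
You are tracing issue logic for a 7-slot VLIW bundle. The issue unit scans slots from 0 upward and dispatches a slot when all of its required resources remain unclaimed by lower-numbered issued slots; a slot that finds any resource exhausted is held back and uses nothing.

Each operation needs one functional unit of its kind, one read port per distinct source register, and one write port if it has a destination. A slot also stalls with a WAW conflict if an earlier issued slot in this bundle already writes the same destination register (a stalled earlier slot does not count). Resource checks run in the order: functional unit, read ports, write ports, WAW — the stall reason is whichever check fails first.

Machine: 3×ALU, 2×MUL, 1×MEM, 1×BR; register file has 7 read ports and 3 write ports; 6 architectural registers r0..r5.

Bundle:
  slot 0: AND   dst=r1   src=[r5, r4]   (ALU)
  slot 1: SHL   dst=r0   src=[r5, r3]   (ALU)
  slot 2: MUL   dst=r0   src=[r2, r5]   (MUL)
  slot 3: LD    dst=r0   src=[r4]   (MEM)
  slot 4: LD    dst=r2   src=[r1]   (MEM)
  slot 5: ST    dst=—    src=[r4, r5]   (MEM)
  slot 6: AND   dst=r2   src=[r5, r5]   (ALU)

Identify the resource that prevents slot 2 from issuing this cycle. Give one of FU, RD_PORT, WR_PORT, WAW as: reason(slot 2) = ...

reason(slot 2) = WAW

(0) want 1×ALU +2rd +1wr — yes → AL2|MU2|ME1|BR1|rd5|wr2
(1) want 1×ALU +2rd +1wr — yes → AL1|MU2|ME1|BR1|rd3|wr1
(2) want 1×MUL +2rd +1wr — WAW → AL1|MU2|ME1|BR1|rd3|wr1
(3) want 1×MEM +1rd +1wr — WAW → AL1|MU2|ME1|BR1|rd3|wr1
(4) want 1×MEM +1rd +1wr — yes → AL1|MU2|ME0|BR1|rd2|wr0
(5) want 1×MEM +2rd +0wr — FU → AL1|MU2|ME0|BR1|rd2|wr0
(6) want 1×ALU +1rd +1wr — WR_PORT → AL1|MU2|ME0|BR1|rd2|wr0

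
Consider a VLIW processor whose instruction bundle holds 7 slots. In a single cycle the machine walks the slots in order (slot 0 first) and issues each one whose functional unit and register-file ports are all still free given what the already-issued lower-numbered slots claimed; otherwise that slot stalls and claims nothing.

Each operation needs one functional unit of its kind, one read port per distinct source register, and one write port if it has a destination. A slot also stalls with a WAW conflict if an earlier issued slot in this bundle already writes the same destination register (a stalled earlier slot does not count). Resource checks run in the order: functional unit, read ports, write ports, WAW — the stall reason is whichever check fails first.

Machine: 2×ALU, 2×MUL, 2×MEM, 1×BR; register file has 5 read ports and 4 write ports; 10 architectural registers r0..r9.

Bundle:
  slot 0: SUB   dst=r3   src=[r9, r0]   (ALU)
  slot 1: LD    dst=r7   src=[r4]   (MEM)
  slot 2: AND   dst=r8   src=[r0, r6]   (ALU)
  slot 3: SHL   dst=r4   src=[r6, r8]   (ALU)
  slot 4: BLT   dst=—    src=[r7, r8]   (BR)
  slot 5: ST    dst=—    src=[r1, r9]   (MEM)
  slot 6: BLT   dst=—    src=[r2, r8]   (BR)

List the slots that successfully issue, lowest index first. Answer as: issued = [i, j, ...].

[0] ALU needs rd=2 wr=1: ok; after: ALU=1 MUL=2 MEM=2 BR=1, R=3, W=3
[1] MEM needs rd=1 wr=1: ok; after: ALU=1 MUL=2 MEM=1 BR=1, R=2, W=2
[2] ALU needs rd=2 wr=1: ok; after: ALU=0 MUL=2 MEM=1 BR=1, R=0, W=1
[3] ALU needs rd=2 wr=1: FU; after: ALU=0 MUL=2 MEM=1 BR=1, R=0, W=1
[4] BR needs rd=2 wr=0: RD_PORT; after: ALU=0 MUL=2 MEM=1 BR=1, R=0, W=1
[5] MEM needs rd=2 wr=0: RD_PORT; after: ALU=0 MUL=2 MEM=1 BR=1, R=0, W=1
[6] BR needs rd=2 wr=0: RD_PORT; after: ALU=0 MUL=2 MEM=1 BR=1, R=0, W=1

issued = [0, 1, 2]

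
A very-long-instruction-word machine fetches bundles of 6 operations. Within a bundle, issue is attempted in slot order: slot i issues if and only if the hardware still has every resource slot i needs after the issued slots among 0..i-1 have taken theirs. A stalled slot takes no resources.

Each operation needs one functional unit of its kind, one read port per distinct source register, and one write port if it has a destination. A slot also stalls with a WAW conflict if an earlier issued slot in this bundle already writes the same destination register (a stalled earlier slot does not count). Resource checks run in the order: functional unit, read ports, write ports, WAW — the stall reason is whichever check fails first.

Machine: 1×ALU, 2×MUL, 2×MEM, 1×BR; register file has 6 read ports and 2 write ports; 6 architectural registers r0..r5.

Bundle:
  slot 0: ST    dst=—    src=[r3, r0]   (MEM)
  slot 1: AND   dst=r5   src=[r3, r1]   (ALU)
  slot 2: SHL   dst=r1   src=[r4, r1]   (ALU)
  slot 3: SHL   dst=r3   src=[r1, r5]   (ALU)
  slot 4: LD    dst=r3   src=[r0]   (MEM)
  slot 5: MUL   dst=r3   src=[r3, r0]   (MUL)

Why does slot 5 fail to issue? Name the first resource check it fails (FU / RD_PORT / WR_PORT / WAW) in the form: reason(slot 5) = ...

reason(slot 5) = RD_PORT

[0] MEM needs rd=2 wr=0: ok; after: ALU=1 MUL=2 MEM=1 BR=1, R=4, W=2
[1] ALU needs rd=2 wr=1: ok; after: ALU=0 MUL=2 MEM=1 BR=1, R=2, W=1
[2] ALU needs rd=2 wr=1: FU; after: ALU=0 MUL=2 MEM=1 BR=1, R=2, W=1
[3] ALU needs rd=2 wr=1: FU; after: ALU=0 MUL=2 MEM=1 BR=1, R=2, W=1
[4] MEM needs rd=1 wr=1: ok; after: ALU=0 MUL=2 MEM=0 BR=1, R=1, W=0
[5] MUL needs rd=2 wr=1: RD_PORT; after: ALU=0 MUL=2 MEM=0 BR=1, R=1, W=0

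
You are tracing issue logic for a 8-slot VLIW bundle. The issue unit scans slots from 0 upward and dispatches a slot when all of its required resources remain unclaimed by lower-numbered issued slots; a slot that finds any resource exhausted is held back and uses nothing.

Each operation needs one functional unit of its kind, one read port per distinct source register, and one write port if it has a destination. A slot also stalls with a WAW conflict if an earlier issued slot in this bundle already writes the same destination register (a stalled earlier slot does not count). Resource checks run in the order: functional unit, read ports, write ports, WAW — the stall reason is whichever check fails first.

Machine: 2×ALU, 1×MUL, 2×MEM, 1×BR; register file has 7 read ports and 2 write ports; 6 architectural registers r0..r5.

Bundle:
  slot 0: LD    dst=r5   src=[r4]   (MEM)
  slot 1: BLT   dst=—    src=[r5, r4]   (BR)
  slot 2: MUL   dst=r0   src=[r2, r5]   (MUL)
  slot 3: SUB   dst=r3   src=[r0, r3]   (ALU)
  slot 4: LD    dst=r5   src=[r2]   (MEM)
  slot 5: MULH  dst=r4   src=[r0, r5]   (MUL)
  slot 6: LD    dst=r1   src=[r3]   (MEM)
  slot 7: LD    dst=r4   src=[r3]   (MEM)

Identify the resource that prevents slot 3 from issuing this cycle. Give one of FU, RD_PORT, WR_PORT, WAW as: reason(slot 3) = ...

reason(slot 3) = WR_PORT

#0 MEM src=r4 dispatched  <A:2 Mu:1 Ld:1 B:1 rd:6 wr:1>
#1 BR src=r5,r4 dispatched  <A:2 Mu:1 Ld:1 B:0 rd:4 wr:1>
#2 MUL src=r2,r5 dispatched  <A:2 Mu:0 Ld:1 B:0 rd:2 wr:0>
#3 ALU src=r0,r3 held:WR_PORT  <A:2 Mu:0 Ld:1 B:0 rd:2 wr:0>
#4 MEM src=r2 held:WR_PORT  <A:2 Mu:0 Ld:1 B:0 rd:2 wr:0>
#5 MUL src=r0,r5 held:FU  <A:2 Mu:0 Ld:1 B:0 rd:2 wr:0>
#6 MEM src=r3 held:WR_PORT  <A:2 Mu:0 Ld:1 B:0 rd:2 wr:0>
#7 MEM src=r3 held:WR_PORT  <A:2 Mu:0 Ld:1 B:0 rd:2 wr:0>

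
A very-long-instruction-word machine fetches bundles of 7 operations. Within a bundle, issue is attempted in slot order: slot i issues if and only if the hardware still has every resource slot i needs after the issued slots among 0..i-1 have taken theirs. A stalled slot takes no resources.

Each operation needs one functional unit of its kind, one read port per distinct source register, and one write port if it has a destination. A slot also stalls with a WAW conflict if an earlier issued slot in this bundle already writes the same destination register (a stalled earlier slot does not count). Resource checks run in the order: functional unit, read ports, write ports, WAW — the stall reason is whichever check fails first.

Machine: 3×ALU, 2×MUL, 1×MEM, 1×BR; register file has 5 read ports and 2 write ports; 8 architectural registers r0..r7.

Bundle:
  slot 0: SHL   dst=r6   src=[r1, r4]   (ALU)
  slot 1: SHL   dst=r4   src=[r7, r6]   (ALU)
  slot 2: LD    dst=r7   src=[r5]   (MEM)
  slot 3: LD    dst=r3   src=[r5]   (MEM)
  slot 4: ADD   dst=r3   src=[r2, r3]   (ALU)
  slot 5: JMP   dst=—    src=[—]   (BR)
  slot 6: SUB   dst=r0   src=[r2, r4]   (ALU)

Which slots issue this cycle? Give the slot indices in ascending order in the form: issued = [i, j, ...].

[0] ALU needs rd=2 wr=1: ok; after: ALU=2 MUL=2 MEM=1 BR=1, R=3, W=1
[1] ALU needs rd=2 wr=1: ok; after: ALU=1 MUL=2 MEM=1 BR=1, R=1, W=0
[2] MEM needs rd=1 wr=1: WR_PORT; after: ALU=1 MUL=2 MEM=1 BR=1, R=1, W=0
[3] MEM needs rd=1 wr=1: WR_PORT; after: ALU=1 MUL=2 MEM=1 BR=1, R=1, W=0
[4] ALU needs rd=2 wr=1: RD_PORT; after: ALU=1 MUL=2 MEM=1 BR=1, R=1, W=0
[5] BR needs rd=0 wr=0: ok; after: ALU=1 MUL=2 MEM=1 BR=0, R=1, W=0
[6] ALU needs rd=2 wr=1: RD_PORT; after: ALU=1 MUL=2 MEM=1 BR=0, R=1, W=0

issued = [0, 1, 5]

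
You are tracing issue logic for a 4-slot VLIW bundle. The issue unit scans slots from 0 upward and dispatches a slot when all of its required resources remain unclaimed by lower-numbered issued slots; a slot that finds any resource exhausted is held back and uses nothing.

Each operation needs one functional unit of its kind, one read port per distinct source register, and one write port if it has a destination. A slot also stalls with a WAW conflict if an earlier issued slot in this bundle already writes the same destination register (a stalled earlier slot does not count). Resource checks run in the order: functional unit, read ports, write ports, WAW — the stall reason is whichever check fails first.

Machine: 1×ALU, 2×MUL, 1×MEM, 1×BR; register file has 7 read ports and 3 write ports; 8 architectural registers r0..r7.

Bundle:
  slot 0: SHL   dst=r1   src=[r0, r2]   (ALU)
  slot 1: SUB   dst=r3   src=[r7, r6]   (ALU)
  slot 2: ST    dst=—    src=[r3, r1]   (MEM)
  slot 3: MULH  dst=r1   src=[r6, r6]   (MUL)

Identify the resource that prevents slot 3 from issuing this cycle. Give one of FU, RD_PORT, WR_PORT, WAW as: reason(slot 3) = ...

(0) want 1×ALU +2rd +1wr — yes → AL0|MU2|ME1|BR1|rd5|wr2
(1) want 1×ALU +2rd +1wr — FU → AL0|MU2|ME1|BR1|rd5|wr2
(2) want 1×MEM +2rd +0wr — yes → AL0|MU2|ME0|BR1|rd3|wr2
(3) want 1×MUL +1rd +1wr — WAW → AL0|MU2|ME0|BR1|rd3|wr2

reason(slot 3) = WAW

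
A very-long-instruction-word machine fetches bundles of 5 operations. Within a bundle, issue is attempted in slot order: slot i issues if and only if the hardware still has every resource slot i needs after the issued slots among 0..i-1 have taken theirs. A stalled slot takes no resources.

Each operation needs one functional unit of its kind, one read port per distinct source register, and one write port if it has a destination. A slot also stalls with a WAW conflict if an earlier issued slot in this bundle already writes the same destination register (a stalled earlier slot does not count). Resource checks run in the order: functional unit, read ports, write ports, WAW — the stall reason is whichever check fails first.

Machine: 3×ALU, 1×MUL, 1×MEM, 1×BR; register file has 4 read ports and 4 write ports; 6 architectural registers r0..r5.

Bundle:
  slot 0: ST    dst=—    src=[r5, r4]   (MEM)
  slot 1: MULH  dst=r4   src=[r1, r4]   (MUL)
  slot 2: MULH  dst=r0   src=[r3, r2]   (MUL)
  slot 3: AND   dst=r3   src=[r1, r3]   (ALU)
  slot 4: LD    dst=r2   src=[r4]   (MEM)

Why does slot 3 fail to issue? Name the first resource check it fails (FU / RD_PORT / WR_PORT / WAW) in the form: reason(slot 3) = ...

  0. MEM ⇒ go  {3A/1Mu/0Ld/1B | 2r 4w}
  1. MUL→r4 ⇒ go  {3A/0Mu/0Ld/1B | 0r 3w}
  2. MUL→r0 ⇒ no(FU)  {3A/0Mu/0Ld/1B | 0r 3w}
  3. ALU→r3 ⇒ no(RD_PORT)  {3A/0Mu/0Ld/1B | 0r 3w}
  4. MEM→r2 ⇒ no(FU)  {3A/0Mu/0Ld/1B | 0r 3w}

reason(slot 3) = RD_PORT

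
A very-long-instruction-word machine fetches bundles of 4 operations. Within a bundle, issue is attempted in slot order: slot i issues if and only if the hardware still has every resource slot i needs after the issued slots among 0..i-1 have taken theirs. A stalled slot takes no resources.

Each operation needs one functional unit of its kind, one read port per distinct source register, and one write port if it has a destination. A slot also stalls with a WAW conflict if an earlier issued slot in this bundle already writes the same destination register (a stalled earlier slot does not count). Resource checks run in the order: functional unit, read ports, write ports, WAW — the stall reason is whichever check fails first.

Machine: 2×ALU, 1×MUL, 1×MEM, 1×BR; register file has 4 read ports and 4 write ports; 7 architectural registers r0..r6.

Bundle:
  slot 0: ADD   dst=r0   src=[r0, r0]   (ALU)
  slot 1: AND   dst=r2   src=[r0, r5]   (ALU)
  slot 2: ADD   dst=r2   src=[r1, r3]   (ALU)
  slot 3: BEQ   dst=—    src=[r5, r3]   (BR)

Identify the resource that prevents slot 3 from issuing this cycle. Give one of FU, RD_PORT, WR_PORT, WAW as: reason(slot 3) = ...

reason(slot 3) = RD_PORT

(0) want 1×ALU +1rd +1wr — yes → AL1|MU1|ME1|BR1|rd3|wr3
(1) want 1×ALU +2rd +1wr — yes → AL0|MU1|ME1|BR1|rd1|wr2
(2) want 1×ALU +2rd +1wr — FU → AL0|MU1|ME1|BR1|rd1|wr2
(3) want 1×BR +2rd +0wr — RD_PORT → AL0|MU1|ME1|BR1|rd1|wr2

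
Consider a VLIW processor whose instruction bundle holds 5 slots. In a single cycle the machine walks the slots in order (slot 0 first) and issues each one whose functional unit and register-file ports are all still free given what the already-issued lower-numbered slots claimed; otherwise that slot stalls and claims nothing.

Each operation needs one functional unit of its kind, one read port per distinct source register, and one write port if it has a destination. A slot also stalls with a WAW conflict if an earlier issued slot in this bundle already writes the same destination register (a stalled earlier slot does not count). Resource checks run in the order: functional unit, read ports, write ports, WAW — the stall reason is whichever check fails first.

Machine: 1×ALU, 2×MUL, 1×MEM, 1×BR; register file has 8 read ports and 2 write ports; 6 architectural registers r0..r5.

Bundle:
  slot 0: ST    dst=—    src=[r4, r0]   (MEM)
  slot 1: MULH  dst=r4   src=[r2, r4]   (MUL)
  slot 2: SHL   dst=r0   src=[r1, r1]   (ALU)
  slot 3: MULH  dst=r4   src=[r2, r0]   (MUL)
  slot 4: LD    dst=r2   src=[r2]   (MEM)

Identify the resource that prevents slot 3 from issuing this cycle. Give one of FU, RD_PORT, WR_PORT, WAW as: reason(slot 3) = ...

reason(slot 3) = WR_PORT

#0 MEM src=r4,r0 dispatched  <A:1 Mu:2 Ld:0 B:1 rd:6 wr:2>
#1 MUL src=r2,r4 dispatched  <A:1 Mu:1 Ld:0 B:1 rd:4 wr:1>
#2 ALU src=r1,r1 dispatched  <A:0 Mu:1 Ld:0 B:1 rd:3 wr:0>
#3 MUL src=r2,r0 held:WR_PORT  <A:0 Mu:1 Ld:0 B:1 rd:3 wr:0>
#4 MEM src=r2 held:FU  <A:0 Mu:1 Ld:0 B:1 rd:3 wr:0>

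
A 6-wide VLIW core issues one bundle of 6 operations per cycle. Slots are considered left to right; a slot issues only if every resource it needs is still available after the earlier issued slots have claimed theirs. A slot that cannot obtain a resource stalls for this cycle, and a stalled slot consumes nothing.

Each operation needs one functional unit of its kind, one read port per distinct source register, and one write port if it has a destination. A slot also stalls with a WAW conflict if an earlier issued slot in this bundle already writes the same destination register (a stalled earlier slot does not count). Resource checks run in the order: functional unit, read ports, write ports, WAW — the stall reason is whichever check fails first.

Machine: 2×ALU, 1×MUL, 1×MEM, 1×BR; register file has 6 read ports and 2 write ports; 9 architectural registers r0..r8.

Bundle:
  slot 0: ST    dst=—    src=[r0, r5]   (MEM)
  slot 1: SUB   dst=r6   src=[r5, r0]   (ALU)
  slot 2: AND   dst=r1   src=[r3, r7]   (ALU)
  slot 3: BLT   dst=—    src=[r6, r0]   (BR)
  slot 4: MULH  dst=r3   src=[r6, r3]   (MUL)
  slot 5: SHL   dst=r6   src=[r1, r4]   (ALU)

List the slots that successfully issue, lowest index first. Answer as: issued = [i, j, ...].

(0) want 1×MEM +2rd +0wr — yes → AL2|MU1|ME0|BR1|rd4|wr2
(1) want 1×ALU +2rd +1wr — yes → AL1|MU1|ME0|BR1|rd2|wr1
(2) want 1×ALU +2rd +1wr — yes → AL0|MU1|ME0|BR1|rd0|wr0
(3) want 1×BR +2rd +0wr — RD_PORT → AL0|MU1|ME0|BR1|rd0|wr0
(4) want 1×MUL +2rd +1wr — RD_PORT → AL0|MU1|ME0|BR1|rd0|wr0
(5) want 1×ALU +2rd +1wr — FU → AL0|MU1|ME0|BR1|rd0|wr0

issued = [0, 1, 2]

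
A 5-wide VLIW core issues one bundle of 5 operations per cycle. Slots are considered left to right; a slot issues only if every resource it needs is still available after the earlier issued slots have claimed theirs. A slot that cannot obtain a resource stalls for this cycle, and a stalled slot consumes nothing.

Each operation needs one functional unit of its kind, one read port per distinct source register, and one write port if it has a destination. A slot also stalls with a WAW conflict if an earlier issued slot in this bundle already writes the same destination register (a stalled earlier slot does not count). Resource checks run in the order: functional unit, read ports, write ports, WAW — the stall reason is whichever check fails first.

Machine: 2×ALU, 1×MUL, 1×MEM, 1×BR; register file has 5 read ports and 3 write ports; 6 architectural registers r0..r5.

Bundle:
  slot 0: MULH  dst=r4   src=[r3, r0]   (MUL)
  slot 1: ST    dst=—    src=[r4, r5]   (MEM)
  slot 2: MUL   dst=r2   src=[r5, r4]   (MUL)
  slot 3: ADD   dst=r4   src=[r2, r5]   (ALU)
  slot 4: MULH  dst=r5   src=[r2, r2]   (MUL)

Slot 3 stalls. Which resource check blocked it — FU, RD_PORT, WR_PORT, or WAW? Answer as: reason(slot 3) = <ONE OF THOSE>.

reason(slot 3) = RD_PORT

slot 0 (MUL): ISSUE — free A2,Mu0,Ld1,B1 rp3 wp2
slot 1 (MEM): ISSUE — free A2,Mu0,Ld0,B1 rp1 wp2
slot 2 (MUL): stall FU — free A2,Mu0,Ld0,B1 rp1 wp2
slot 3 (ALU): stall RD_PORT — free A2,Mu0,Ld0,B1 rp1 wp2
slot 4 (MUL): stall FU — free A2,Mu0,Ld0,B1 rp1 wp2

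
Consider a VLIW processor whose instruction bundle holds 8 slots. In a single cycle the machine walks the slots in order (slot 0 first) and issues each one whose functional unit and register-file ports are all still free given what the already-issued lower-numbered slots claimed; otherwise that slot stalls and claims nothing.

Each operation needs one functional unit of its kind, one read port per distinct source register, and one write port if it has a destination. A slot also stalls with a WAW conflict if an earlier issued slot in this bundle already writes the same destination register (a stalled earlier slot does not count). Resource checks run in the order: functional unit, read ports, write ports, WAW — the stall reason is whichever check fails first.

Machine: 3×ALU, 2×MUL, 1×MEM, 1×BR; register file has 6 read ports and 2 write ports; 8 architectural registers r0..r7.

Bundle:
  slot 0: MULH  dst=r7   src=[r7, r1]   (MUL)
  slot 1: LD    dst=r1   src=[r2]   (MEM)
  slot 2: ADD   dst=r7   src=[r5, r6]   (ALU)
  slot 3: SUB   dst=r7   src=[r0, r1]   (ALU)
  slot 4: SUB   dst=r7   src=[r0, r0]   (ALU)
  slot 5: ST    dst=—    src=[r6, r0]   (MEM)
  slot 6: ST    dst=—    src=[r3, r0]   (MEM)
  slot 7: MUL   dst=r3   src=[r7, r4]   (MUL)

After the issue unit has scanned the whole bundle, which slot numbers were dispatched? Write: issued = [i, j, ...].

slot 0 (MUL): ISSUE — free A3,Mu1,Ld1,B1 rp4 wp1
slot 1 (MEM): ISSUE — free A3,Mu1,Ld0,B1 rp3 wp0
slot 2 (ALU): stall WR_PORT — free A3,Mu1,Ld0,B1 rp3 wp0
slot 3 (ALU): stall WR_PORT — free A3,Mu1,Ld0,B1 rp3 wp0
slot 4 (ALU): stall WR_PORT — free A3,Mu1,Ld0,B1 rp3 wp0
slot 5 (MEM): stall FU — free A3,Mu1,Ld0,B1 rp3 wp0
slot 6 (MEM): stall FU — free A3,Mu1,Ld0,B1 rp3 wp0
slot 7 (MUL): stall WR_PORT — free A3,Mu1,Ld0,B1 rp3 wp0

issued = [0, 1]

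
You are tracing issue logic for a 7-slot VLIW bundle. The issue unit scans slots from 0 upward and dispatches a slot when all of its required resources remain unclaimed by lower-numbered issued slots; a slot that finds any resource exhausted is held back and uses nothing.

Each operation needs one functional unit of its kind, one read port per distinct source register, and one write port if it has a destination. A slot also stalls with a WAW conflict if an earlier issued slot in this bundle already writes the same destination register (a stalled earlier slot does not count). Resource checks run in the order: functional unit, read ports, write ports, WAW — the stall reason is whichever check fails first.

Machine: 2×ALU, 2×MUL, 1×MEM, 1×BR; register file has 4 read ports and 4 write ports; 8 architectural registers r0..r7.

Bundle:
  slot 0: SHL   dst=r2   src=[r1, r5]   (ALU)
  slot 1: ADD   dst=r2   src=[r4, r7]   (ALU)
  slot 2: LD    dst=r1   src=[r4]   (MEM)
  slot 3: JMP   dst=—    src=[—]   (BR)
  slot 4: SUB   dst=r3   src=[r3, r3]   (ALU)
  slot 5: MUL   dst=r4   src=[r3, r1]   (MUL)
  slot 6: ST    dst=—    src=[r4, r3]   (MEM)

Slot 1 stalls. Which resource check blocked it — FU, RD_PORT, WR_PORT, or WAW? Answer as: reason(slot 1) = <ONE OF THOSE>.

[0] ALU needs rd=2 wr=1: ok; after: ALU=1 MUL=2 MEM=1 BR=1, R=2, W=3
[1] ALU needs rd=2 wr=1: WAW; after: ALU=1 MUL=2 MEM=1 BR=1, R=2, W=3
[2] MEM needs rd=1 wr=1: ok; after: ALU=1 MUL=2 MEM=0 BR=1, R=1, W=2
[3] BR needs rd=0 wr=0: ok; after: ALU=1 MUL=2 MEM=0 BR=0, R=1, W=2
[4] ALU needs rd=1 wr=1: ok; after: ALU=0 MUL=2 MEM=0 BR=0, R=0, W=1
[5] MUL needs rd=2 wr=1: RD_PORT; after: ALU=0 MUL=2 MEM=0 BR=0, R=0, W=1
[6] MEM needs rd=2 wr=0: FU; after: ALU=0 MUL=2 MEM=0 BR=0, R=0, W=1

reason(slot 1) = WAW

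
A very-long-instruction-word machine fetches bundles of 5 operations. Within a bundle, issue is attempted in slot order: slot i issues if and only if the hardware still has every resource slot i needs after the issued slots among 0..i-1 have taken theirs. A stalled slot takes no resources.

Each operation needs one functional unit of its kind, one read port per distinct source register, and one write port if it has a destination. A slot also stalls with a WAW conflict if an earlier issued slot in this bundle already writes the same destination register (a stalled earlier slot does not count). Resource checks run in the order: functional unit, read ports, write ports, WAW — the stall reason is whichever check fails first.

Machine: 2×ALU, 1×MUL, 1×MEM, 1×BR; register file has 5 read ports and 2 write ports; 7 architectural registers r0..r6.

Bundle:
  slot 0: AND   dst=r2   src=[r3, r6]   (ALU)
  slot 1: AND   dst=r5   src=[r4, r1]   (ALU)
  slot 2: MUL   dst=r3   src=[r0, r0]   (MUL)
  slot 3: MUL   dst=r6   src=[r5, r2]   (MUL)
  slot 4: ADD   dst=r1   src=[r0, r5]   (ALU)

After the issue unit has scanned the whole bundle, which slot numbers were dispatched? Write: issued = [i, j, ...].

slot 0 (ALU): ISSUE — free A1,Mu1,Ld1,B1 rp3 wp1
slot 1 (ALU): ISSUE — free A0,Mu1,Ld1,B1 rp1 wp0
slot 2 (MUL): stall WR_PORT — free A0,Mu1,Ld1,B1 rp1 wp0
slot 3 (MUL): stall RD_PORT — free A0,Mu1,Ld1,B1 rp1 wp0
slot 4 (ALU): stall FU — free A0,Mu1,Ld1,B1 rp1 wp0

issued = [0, 1]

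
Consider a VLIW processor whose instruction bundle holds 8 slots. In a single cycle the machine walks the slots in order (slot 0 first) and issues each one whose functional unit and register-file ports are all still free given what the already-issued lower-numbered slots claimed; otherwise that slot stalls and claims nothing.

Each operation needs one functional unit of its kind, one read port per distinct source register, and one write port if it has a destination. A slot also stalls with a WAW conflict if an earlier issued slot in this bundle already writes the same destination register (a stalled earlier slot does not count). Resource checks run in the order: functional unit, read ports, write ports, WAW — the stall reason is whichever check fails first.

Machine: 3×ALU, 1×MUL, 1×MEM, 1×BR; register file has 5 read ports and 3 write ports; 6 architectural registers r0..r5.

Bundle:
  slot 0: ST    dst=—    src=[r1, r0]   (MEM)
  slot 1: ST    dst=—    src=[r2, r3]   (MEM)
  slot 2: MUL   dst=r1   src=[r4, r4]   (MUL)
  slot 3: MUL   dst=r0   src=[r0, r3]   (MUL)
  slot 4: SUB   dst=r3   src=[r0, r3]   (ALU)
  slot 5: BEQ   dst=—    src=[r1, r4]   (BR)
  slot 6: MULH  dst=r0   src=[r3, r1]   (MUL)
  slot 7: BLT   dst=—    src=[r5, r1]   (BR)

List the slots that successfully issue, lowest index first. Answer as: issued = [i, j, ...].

issued = [0, 2, 4]

(0) want 1×MEM +2rd +0wr — yes → AL3|MU1|ME0|BR1|rd3|wr3
(1) want 1×MEM +2rd +0wr — FU → AL3|MU1|ME0|BR1|rd3|wr3
(2) want 1×MUL +1rd +1wr — yes → AL3|MU0|ME0|BR1|rd2|wr2
(3) want 1×MUL +2rd +1wr — FU → AL3|MU0|ME0|BR1|rd2|wr2
(4) want 1×ALU +2rd +1wr — yes → AL2|MU0|ME0|BR1|rd0|wr1
(5) want 1×BR +2rd +0wr — RD_PORT → AL2|MU0|ME0|BR1|rd0|wr1
(6) want 1×MUL +2rd +1wr — FU → AL2|MU0|ME0|BR1|rd0|wr1
(7) want 1×BR +2rd +0wr — RD_PORT → AL2|MU0|ME0|BR1|rd0|wr1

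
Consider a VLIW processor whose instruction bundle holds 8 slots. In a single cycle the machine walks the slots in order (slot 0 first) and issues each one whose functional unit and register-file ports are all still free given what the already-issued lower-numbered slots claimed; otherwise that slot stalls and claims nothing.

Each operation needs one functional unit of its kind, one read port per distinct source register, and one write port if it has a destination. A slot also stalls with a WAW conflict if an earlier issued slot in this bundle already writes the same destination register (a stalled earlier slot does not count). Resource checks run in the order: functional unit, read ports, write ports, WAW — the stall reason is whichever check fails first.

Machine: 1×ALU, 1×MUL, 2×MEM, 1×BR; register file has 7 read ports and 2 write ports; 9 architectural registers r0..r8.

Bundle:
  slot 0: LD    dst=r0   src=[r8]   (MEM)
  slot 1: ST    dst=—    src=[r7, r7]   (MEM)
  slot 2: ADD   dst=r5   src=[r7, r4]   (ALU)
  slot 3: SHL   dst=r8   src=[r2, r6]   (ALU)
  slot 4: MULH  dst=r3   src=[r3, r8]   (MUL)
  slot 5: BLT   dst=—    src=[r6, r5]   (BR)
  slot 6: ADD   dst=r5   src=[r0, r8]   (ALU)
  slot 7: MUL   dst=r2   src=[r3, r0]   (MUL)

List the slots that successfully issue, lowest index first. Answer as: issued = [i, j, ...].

[0] MEM needs rd=1 wr=1: ok; after: ALU=1 MUL=1 MEM=1 BR=1, R=6, W=1
[1] MEM needs rd=1 wr=0: ok; after: ALU=1 MUL=1 MEM=0 BR=1, R=5, W=1
[2] ALU needs rd=2 wr=1: ok; after: ALU=0 MUL=1 MEM=0 BR=1, R=3, W=0
[3] ALU needs rd=2 wr=1: FU; after: ALU=0 MUL=1 MEM=0 BR=1, R=3, W=0
[4] MUL needs rd=2 wr=1: WR_PORT; after: ALU=0 MUL=1 MEM=0 BR=1, R=3, W=0
[5] BR needs rd=2 wr=0: ok; after: ALU=0 MUL=1 MEM=0 BR=0, R=1, W=0
[6] ALU needs rd=2 wr=1: FU; after: ALU=0 MUL=1 MEM=0 BR=0, R=1, W=0
[7] MUL needs rd=2 wr=1: RD_PORT; after: ALU=0 MUL=1 MEM=0 BR=0, R=1, W=0

issued = [0, 1, 2, 5]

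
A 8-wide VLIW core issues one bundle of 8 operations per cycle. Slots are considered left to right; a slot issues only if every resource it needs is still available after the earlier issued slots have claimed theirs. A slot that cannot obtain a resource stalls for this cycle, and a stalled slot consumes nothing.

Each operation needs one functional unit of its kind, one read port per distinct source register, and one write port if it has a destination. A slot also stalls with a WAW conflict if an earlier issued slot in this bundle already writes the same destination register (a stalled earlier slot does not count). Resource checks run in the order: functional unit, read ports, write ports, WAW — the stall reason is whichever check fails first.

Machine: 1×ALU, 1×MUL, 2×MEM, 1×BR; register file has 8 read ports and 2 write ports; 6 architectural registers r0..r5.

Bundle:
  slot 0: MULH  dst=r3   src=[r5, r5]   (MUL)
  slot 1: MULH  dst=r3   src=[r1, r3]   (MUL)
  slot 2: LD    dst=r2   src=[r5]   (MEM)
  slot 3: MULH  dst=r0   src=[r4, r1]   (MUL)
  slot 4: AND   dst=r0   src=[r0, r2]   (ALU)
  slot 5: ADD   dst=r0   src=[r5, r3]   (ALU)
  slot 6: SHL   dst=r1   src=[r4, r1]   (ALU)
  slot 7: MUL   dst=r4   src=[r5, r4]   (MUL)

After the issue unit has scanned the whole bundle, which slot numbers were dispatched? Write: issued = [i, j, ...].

#0 MUL src=r5,r5 dispatched  <A:1 Mu:0 Ld:2 B:1 rd:7 wr:1>
#1 MUL src=r1,r3 held:FU  <A:1 Mu:0 Ld:2 B:1 rd:7 wr:1>
#2 MEM src=r5 dispatched  <A:1 Mu:0 Ld:1 B:1 rd:6 wr:0>
#3 MUL src=r4,r1 held:FU  <A:1 Mu:0 Ld:1 B:1 rd:6 wr:0>
#4 ALU src=r0,r2 held:WR_PORT  <A:1 Mu:0 Ld:1 B:1 rd:6 wr:0>
#5 ALU src=r5,r3 held:WR_PORT  <A:1 Mu:0 Ld:1 B:1 rd:6 wr:0>
#6 ALU src=r4,r1 held:WR_PORT  <A:1 Mu:0 Ld:1 B:1 rd:6 wr:0>
#7 MUL src=r5,r4 held:FU  <A:1 Mu:0 Ld:1 B:1 rd:6 wr:0>

issued = [0, 2]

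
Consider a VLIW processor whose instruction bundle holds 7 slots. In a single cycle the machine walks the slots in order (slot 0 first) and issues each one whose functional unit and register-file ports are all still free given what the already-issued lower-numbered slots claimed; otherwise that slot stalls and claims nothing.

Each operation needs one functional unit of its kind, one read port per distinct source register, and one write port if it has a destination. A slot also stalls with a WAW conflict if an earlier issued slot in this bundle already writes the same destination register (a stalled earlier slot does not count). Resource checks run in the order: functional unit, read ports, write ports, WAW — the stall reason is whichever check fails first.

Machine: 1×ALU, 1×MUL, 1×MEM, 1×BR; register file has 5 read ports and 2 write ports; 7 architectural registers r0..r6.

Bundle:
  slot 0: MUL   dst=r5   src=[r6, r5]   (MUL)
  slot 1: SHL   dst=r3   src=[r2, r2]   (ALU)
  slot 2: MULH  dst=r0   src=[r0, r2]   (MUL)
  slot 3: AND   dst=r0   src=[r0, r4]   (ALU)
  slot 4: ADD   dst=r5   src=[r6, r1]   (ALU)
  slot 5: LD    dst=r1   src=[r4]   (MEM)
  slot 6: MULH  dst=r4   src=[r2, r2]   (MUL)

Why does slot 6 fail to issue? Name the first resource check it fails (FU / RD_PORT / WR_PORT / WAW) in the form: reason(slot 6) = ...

slot 0 (MUL): ISSUE — free A1,Mu0,Ld1,B1 rp3 wp1
slot 1 (ALU): ISSUE — free A0,Mu0,Ld1,B1 rp2 wp0
slot 2 (MUL): stall FU — free A0,Mu0,Ld1,B1 rp2 wp0
slot 3 (ALU): stall FU — free A0,Mu0,Ld1,B1 rp2 wp0
slot 4 (ALU): stall FU — free A0,Mu0,Ld1,B1 rp2 wp0
slot 5 (MEM): stall WR_PORT — free A0,Mu0,Ld1,B1 rp2 wp0
slot 6 (MUL): stall FU — free A0,Mu0,Ld1,B1 rp2 wp0

reason(slot 6) = FU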